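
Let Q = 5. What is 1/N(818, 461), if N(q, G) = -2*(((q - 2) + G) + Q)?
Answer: -1/2564 ≈ -0.00039002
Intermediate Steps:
N(q, G) = -6 - 2*G - 2*q (N(q, G) = -2*(((q - 2) + G) + 5) = -2*(((-2 + q) + G) + 5) = -2*((-2 + G + q) + 5) = -2*(3 + G + q) = -6 - 2*G - 2*q)
1/N(818, 461) = 1/(-6 - 2*461 - 2*818) = 1/(-6 - 922 - 1636) = 1/(-2564) = -1/2564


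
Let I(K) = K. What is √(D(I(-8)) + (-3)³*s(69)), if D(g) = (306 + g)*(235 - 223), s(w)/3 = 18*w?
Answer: I*√97026 ≈ 311.49*I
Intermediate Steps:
s(w) = 54*w (s(w) = 3*(18*w) = 54*w)
D(g) = 3672 + 12*g (D(g) = (306 + g)*12 = 3672 + 12*g)
√(D(I(-8)) + (-3)³*s(69)) = √((3672 + 12*(-8)) + (-3)³*(54*69)) = √((3672 - 96) - 27*3726) = √(3576 - 100602) = √(-97026) = I*√97026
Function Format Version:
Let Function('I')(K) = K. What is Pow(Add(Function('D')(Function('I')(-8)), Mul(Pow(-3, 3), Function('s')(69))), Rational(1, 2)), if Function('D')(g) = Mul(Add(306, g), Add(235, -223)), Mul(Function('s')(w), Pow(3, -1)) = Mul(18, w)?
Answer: Mul(I, Pow(97026, Rational(1, 2))) ≈ Mul(311.49, I)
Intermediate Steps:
Function('s')(w) = Mul(54, w) (Function('s')(w) = Mul(3, Mul(18, w)) = Mul(54, w))
Function('D')(g) = Add(3672, Mul(12, g)) (Function('D')(g) = Mul(Add(306, g), 12) = Add(3672, Mul(12, g)))
Pow(Add(Function('D')(Function('I')(-8)), Mul(Pow(-3, 3), Function('s')(69))), Rational(1, 2)) = Pow(Add(Add(3672, Mul(12, -8)), Mul(Pow(-3, 3), Mul(54, 69))), Rational(1, 2)) = Pow(Add(Add(3672, -96), Mul(-27, 3726)), Rational(1, 2)) = Pow(Add(3576, -100602), Rational(1, 2)) = Pow(-97026, Rational(1, 2)) = Mul(I, Pow(97026, Rational(1, 2)))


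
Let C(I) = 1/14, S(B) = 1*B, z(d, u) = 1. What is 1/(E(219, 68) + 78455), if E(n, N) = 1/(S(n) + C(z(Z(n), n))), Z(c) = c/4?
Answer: 3067/240621499 ≈ 1.2746e-5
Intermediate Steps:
Z(c) = c/4 (Z(c) = c*(¼) = c/4)
S(B) = B
C(I) = 1/14
E(n, N) = 1/(1/14 + n) (E(n, N) = 1/(n + 1/14) = 1/(1/14 + n))
1/(E(219, 68) + 78455) = 1/(14/(1 + 14*219) + 78455) = 1/(14/(1 + 3066) + 78455) = 1/(14/3067 + 78455) = 1/(240621499/3067) = 3067/240621499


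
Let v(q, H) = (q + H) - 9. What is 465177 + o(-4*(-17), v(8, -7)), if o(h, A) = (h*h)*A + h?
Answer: 428253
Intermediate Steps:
v(q, H) = -9 + H + q (v(q, H) = (H + q) - 9 = -9 + H + q)
o(h, A) = h + A*h² (o(h, A) = h²*A + h = A*h² + h = h + A*h²)
465177 + o(-4*(-17), v(8, -7)) = 465177 + (-4*(-17))*(1 + (-9 - 7 + 8)*(-4*(-17))) = 465177 + 68*(1 - 8*68) = 465177 + 68*(1 - 544) = 465177 + 68*(-543) = 465177 - 36924 = 428253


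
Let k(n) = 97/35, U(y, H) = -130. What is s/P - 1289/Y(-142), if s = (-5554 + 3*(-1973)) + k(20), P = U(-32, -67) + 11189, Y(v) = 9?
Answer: -502539907/3483585 ≈ -144.26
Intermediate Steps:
k(n) = 97/35 (k(n) = 97*(1/35) = 97/35)
P = 11059 (P = -130 + 11189 = 11059)
s = -401458/35 (s = (-5554 + 3*(-1973)) + 97/35 = (-5554 - 5919) + 97/35 = -11473 + 97/35 = -401458/35 ≈ -11470.)
s/P - 1289/Y(-142) = -401458/35/11059 - 1289/9 = -401458/35*1/11059 - 1289*⅑ = -401458/387065 - 1289/9 = -502539907/3483585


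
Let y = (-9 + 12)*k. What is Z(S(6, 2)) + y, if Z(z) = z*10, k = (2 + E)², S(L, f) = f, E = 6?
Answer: 212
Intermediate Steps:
k = 64 (k = (2 + 6)² = 8² = 64)
y = 192 (y = (-9 + 12)*64 = 3*64 = 192)
Z(z) = 10*z
Z(S(6, 2)) + y = 10*2 + 192 = 20 + 192 = 212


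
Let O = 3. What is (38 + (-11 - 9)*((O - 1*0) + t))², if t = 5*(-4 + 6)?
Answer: 49284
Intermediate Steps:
t = 10 (t = 5*2 = 10)
(38 + (-11 - 9)*((O - 1*0) + t))² = (38 + (-11 - 9)*((3 - 1*0) + 10))² = (38 - 20*((3 + 0) + 10))² = (38 - 20*(3 + 10))² = (38 - 20*13)² = (38 - 260)² = (-222)² = 49284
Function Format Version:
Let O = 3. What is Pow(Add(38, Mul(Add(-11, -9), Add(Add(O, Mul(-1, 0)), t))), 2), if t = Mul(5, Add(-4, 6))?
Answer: 49284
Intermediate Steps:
t = 10 (t = Mul(5, 2) = 10)
Pow(Add(38, Mul(Add(-11, -9), Add(Add(O, Mul(-1, 0)), t))), 2) = Pow(Add(38, Mul(Add(-11, -9), Add(Add(3, Mul(-1, 0)), 10))), 2) = Pow(Add(38, Mul(-20, Add(Add(3, 0), 10))), 2) = Pow(Add(38, Mul(-20, Add(3, 10))), 2) = Pow(Add(38, Mul(-20, 13)), 2) = Pow(Add(38, -260), 2) = Pow(-222, 2) = 49284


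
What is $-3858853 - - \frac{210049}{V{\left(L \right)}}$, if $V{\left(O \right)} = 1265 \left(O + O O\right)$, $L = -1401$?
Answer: $- \frac{1367782022378993}{354453000} \approx -3.8589 \cdot 10^{6}$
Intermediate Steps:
$V{\left(O \right)} = 1265 O + 1265 O^{2}$ ($V{\left(O \right)} = 1265 \left(O + O^{2}\right) = 1265 O + 1265 O^{2}$)
$-3858853 - - \frac{210049}{V{\left(L \right)}} = -3858853 - - \frac{210049}{1265 \left(-1401\right) \left(1 - 1401\right)} = -3858853 - - \frac{210049}{1265 \left(-1401\right) \left(-1400\right)} = -3858853 - - \frac{210049}{2481171000} = -3858853 - \left(-210049\right) \frac{1}{2481171000} = -3858853 - - \frac{30007}{354453000} = -3858853 + \frac{30007}{354453000} = - \frac{1367782022378993}{354453000}$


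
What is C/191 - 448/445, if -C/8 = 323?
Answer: -1235448/84995 ≈ -14.536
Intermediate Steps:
C = -2584 (C = -8*323 = -2584)
C/191 - 448/445 = -2584/191 - 448/445 = -1235448/84995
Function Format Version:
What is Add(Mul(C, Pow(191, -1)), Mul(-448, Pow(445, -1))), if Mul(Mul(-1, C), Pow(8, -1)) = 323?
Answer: Rational(-1235448, 84995) ≈ -14.536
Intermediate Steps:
C = -2584 (C = Mul(-8, 323) = -2584)
Add(Mul(C, Pow(191, -1)), Mul(-448, Pow(445, -1))) = Add(Mul(-2584, Pow(191, -1)), Mul(-448, Pow(445, -1))) = Add(Mul(-2584, Rational(1, 191)), Mul(-448, Rational(1, 445))) = Add(Rational(-2584, 191), Rational(-448, 445)) = Rational(-1235448, 84995)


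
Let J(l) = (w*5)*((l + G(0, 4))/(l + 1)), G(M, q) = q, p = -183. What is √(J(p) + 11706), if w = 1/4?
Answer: √1551161066/364 ≈ 108.20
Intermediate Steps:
w = ¼ ≈ 0.25000
J(l) = 5*(4 + l)/(4*(1 + l)) (J(l) = ((¼)*5)*((l + 4)/(l + 1)) = 5*((4 + l)/(1 + l))/4 = 5*(4 + l)/(4*(1 + l)))
√(J(p) + 11706) = √(5*(4 - 183)/(4*(1 - 183)) + 11706) = √((5/4)*(-179)/(-182) + 11706) = √((5/4)*(-1/182)*(-179) + 11706) = √(895/728 + 11706) = √(8522863/728) = √1551161066/364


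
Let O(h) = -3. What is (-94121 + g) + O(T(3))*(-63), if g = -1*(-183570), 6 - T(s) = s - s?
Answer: 89638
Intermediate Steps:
T(s) = 6 (T(s) = 6 - (s - s) = 6 - 1*0 = 6 + 0 = 6)
g = 183570
(-94121 + g) + O(T(3))*(-63) = (-94121 + 183570) - 3*(-63) = 89449 + 189 = 89638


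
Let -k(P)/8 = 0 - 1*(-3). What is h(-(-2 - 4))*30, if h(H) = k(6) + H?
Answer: -540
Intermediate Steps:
k(P) = -24 (k(P) = -8*(0 - 1*(-3)) = -8*(0 + 3) = -8*3 = -24)
h(H) = -24 + H
h(-(-2 - 4))*30 = (-24 - (-2 - 4))*30 = (-24 - 1*(-6))*30 = (-24 + 6)*30 = -18*30 = -540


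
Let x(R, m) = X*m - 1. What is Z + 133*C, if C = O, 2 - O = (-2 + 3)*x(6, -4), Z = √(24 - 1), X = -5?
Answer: -2261 + √23 ≈ -2256.2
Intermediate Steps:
x(R, m) = -1 - 5*m (x(R, m) = -5*m - 1 = -1 - 5*m)
Z = √23 ≈ 4.7958
O = -17 (O = 2 - (-2 + 3)*(-1 - 5*(-4)) = 2 - (-1 + 20) = 2 - 19 = -17)
C = -17
Z + 133*C = √23 + 133*(-17) = √23 - 2261 = -2261 + √23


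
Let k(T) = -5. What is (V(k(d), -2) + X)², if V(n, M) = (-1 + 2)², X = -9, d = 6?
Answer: 64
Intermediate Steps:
V(n, M) = 1 (V(n, M) = 1² = 1)
(V(k(d), -2) + X)² = (1 - 9)² = (-8)² = 64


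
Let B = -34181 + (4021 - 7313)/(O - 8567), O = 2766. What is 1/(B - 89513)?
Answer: -5801/717545602 ≈ -8.0845e-6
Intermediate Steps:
B = -198280689/5801 (B = -34181 + (4021 - 7313)/(2766 - 8567) = -34181 - 3292/(-5801) = -34181 - 3292*(-1/5801) = -34181 + 3292/5801 = -198280689/5801 ≈ -34180.)
1/(B - 89513) = 1/(-198280689/5801 - 89513) = 1/(-717545602/5801) = -5801/717545602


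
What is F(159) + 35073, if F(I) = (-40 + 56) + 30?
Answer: 35119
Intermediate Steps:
F(I) = 46 (F(I) = 16 + 30 = 46)
F(159) + 35073 = 46 + 35073 = 35119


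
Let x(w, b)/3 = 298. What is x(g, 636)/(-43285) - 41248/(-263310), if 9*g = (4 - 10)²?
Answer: 155002054/1139737335 ≈ 0.13600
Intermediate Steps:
g = 4 (g = (4 - 10)²/9 = (⅑)*(-6)² = (⅑)*36 = 4)
x(w, b) = 894 (x(w, b) = 3*298 = 894)
x(g, 636)/(-43285) - 41248/(-263310) = 894/(-43285) - 41248/(-263310) = 894*(-1/43285) - 41248*(-1/263310) = -894/43285 + 20624/131655 = 155002054/1139737335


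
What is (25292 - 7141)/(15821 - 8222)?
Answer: 18151/7599 ≈ 2.3886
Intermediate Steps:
(25292 - 7141)/(15821 - 8222) = 18151/7599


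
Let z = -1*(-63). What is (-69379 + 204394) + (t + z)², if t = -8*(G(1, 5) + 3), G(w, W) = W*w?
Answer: 135016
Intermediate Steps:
z = 63
t = -64 (t = -8*(5*1 + 3) = -8*(5 + 3) = -8*8 = -64)
(-69379 + 204394) + (t + z)² = (-69379 + 204394) + (-64 + 63)² = 135015 + (-1)² = 135015 + 1 = 135016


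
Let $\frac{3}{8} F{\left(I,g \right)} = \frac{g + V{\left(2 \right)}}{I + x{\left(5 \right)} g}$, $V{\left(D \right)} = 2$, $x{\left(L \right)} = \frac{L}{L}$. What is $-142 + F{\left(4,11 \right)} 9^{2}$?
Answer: $\frac{226}{5} \approx 45.2$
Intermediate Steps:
$x{\left(L \right)} = 1$
$F{\left(I,g \right)} = \frac{8 \left(2 + g\right)}{3 \left(I + g\right)}$ ($F{\left(I,g \right)} = \frac{8 \frac{g + 2}{I + 1 g}}{3} = \frac{8 \frac{2 + g}{I + g}}{3} = \frac{8 \left(2 + g\right)}{3 \left(I + g\right)}$)
$-142 + F{\left(4,11 \right)} 9^{2} = -142 + \frac{8 \left(2 + 11\right)}{3 \left(4 + 11\right)} 9^{2} = -142 + \frac{8}{3} \cdot \frac{1}{15} \cdot 13 \cdot 81 = -142 + \frac{104}{45} \cdot 81 = -142 + \frac{936}{5} = \frac{226}{5}$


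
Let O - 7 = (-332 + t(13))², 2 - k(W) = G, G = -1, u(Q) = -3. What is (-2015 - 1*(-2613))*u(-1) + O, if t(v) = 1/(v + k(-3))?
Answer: 27749249/256 ≈ 1.0840e+5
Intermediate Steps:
k(W) = 3 (k(W) = 2 - 1*(-1) = 2 + 1 = 3)
t(v) = 1/(3 + v) (t(v) = 1/(v + 3) = 1/(3 + v))
O = 28208513/256 (O = 7 + (-332 + 1/(3 + 13))² = 7 + (-332 + 1/16)² = 7 + (-5311/16)² = 7 + 28206721/256 = 28208513/256 ≈ 1.1019e+5)
(-2015 - 1*(-2613))*u(-1) + O = (-2015 - 1*(-2613))*(-3) + 28208513/256 = (-2015 + 2613)*(-3) + 28208513/256 = 598*(-3) + 28208513/256 = -1794 + 28208513/256 = 27749249/256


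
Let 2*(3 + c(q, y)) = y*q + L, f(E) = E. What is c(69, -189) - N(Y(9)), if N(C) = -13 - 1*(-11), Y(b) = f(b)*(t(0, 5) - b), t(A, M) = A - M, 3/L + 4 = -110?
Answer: -495635/76 ≈ -6521.5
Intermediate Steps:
L = -1/38 (L = 3/(-4 - 110) = 3/(-114) = 3*(-1/114) = -1/38 ≈ -0.026316)
c(q, y) = -229/76 + q*y/2 (c(q, y) = -3 + (y*q - 1/38)/2 = -3 + (q*y - 1/38)/2 = -3 + (-1/38 + q*y)/2 = -3 + (-1/76 + q*y/2) = -229/76 + q*y/2)
Y(b) = b*(-5 - b) (Y(b) = b*((0 - 1*5) - b) = b*((0 - 5) - b) = b*(-5 - b))
N(C) = -2 (N(C) = -13 + 11 = -2)
c(69, -189) - N(Y(9)) = (-229/76 + (½)*69*(-189)) - 1*(-2) = (-229/76 - 13041/2) + 2 = -495787/76 + 2 = -495635/76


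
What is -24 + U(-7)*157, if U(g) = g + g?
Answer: -2222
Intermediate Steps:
U(g) = 2*g
-24 + U(-7)*157 = -24 + (2*(-7))*157 = -24 - 14*157 = -24 - 2198 = -2222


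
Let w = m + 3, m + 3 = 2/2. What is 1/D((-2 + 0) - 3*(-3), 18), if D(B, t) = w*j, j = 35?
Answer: 1/35 ≈ 0.028571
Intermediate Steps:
m = -2 (m = -3 + 2/2 = -3 + 2*(½) = -3 + 1 = -2)
w = 1 (w = -2 + 3 = 1)
D(B, t) = 35 (D(B, t) = 1*35 = 35)
1/D((-2 + 0) - 3*(-3), 18) = 1/35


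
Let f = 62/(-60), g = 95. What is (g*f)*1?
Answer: -589/6 ≈ -98.167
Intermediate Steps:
f = -31/30 (f = 62*(-1/60) = -31/30 ≈ -1.0333)
(g*f)*1 = (95*(-31/30))*1 = -589/6*1 = -589/6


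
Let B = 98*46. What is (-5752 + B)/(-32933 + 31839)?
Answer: 622/547 ≈ 1.1371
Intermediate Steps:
B = 4508
(-5752 + B)/(-32933 + 31839) = (-5752 + 4508)/(-32933 + 31839) = -1244/(-1094) = -1244*(-1/1094) = 622/547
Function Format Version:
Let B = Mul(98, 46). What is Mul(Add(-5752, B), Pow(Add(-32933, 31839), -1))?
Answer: Rational(622, 547) ≈ 1.1371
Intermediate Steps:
B = 4508
Mul(Add(-5752, B), Pow(Add(-32933, 31839), -1)) = Mul(Add(-5752, 4508), Pow(Add(-32933, 31839), -1)) = Mul(-1244, Pow(-1094, -1)) = Mul(-1244, Rational(-1, 1094)) = Rational(622, 547)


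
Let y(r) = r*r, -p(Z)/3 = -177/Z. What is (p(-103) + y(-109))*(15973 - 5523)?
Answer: 12782565400/103 ≈ 1.2410e+8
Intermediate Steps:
p(Z) = 531/Z (p(Z) = -(-531)/Z = 531/Z)
y(r) = r**2
(p(-103) + y(-109))*(15973 - 5523) = (531/(-103) + (-109)**2)*(15973 - 5523) = (531*(-1/103) + 11881)*10450 = (-531/103 + 11881)*10450 = (1223212/103)*10450 = 12782565400/103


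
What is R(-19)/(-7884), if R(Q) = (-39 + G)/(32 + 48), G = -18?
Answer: 19/210240 ≈ 9.0373e-5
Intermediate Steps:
R(Q) = -57/80 (R(Q) = (-39 - 18)/(32 + 48) = -57/80)
R(-19)/(-7884) = -57/80/(-7884) = -57/80*(-1/7884) = 19/210240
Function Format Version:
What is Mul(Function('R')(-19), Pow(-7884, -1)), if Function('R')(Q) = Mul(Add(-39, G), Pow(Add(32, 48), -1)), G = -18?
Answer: Rational(19, 210240) ≈ 9.0373e-5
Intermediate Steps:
Function('R')(Q) = Rational(-57, 80) (Function('R')(Q) = Mul(Add(-39, -18), Pow(Add(32, 48), -1)) = Mul(-57, Pow(80, -1)) = Mul(-57, Rational(1, 80)) = Rational(-57, 80))
Mul(Function('R')(-19), Pow(-7884, -1)) = Mul(Rational(-57, 80), Pow(-7884, -1)) = Mul(Rational(-57, 80), Rational(-1, 7884)) = Rational(19, 210240)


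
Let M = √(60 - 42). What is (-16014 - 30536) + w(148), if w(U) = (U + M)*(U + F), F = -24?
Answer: -28198 + 372*√2 ≈ -27672.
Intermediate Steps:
M = 3*√2 (M = √18 = 3*√2 ≈ 4.2426)
w(U) = (-24 + U)*(U + 3*√2) (w(U) = (U + 3*√2)*(U - 24) = (U + 3*√2)*(-24 + U) = (-24 + U)*(U + 3*√2))
(-16014 - 30536) + w(148) = (-16014 - 30536) + (148² - 72*√2 - 24*148 + 3*148*√2) = -46550 + (21904 - 72*√2 - 3552 + 444*√2) = -46550 + (18352 + 372*√2) = -28198 + 372*√2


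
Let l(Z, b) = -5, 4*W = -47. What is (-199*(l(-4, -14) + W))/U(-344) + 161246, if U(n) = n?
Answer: 221861163/1376 ≈ 1.6124e+5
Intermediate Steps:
W = -47/4 (W = (¼)*(-47) = -47/4 ≈ -11.750)
(-199*(l(-4, -14) + W))/U(-344) + 161246 = -199*(-5 - 47/4)/(-344) + 161246 = -199*(-67/4)*(-1/344) + 161246 = (13333/4)*(-1/344) + 161246 = -13333/1376 + 161246 = 221861163/1376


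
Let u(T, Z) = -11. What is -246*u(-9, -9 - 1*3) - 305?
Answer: 2401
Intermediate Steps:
-246*u(-9, -9 - 1*3) - 305 = -246*(-11) - 305 = 2706 - 305 = 2401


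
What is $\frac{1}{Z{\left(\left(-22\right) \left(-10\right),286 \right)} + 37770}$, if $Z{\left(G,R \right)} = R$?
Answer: $\frac{1}{38056} \approx 2.6277 \cdot 10^{-5}$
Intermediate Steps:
$\frac{1}{Z{\left(\left(-22\right) \left(-10\right),286 \right)} + 37770} = \frac{1}{286 + 37770} = \frac{1}{38056}$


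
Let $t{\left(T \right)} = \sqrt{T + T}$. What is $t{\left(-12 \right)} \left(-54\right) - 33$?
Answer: $-33 - 108 i \sqrt{6} \approx -33.0 - 264.54 i$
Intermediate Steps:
$t{\left(T \right)} = \sqrt{2} \sqrt{T}$ ($t{\left(T \right)} = \sqrt{2 T} = \sqrt{2} \sqrt{T}$)
$t{\left(-12 \right)} \left(-54\right) - 33 = \sqrt{2} \sqrt{-12} \left(-54\right) - 33 = \sqrt{2} \cdot 2 i \sqrt{3} \left(-54\right) - 33 = 2 i \sqrt{6} \left(-54\right) - 33 = - 108 i \sqrt{6} - 33 = -33 - 108 i \sqrt{6}$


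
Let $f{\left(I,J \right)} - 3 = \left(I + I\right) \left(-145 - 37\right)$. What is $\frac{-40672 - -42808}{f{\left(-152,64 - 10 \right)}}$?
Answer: $\frac{2136}{55331} \approx 0.038604$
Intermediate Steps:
$f{\left(I,J \right)} = 3 - 364 I$ ($f{\left(I,J \right)} = 3 + \left(I + I\right) \left(-145 - 37\right) = 3 + 2 I \left(-182\right) = 3 - 364 I$)
$\frac{-40672 - -42808}{f{\left(-152,64 - 10 \right)}} = \frac{-40672 - -42808}{3 - -55328} = \frac{-40672 + 42808}{3 + 55328} = \frac{2136}{55331}$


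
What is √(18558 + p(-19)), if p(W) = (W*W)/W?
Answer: √18539 ≈ 136.16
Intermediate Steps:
p(W) = W (p(W) = W²/W = W)
√(18558 + p(-19)) = √(18558 - 19) = √18539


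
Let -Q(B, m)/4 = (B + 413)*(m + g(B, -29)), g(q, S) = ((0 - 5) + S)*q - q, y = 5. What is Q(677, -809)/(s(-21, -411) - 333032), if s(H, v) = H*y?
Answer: -106837440/333137 ≈ -320.70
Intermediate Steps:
g(q, S) = -q + q*(-5 + S) (g(q, S) = (-5 + S)*q - q = q*(-5 + S) - q = -q + q*(-5 + S))
Q(B, m) = -4*(413 + B)*(m - 35*B) (Q(B, m) = -4*(B + 413)*(m + B*(-6 - 29)) = -4*(413 + B)*(m + B*(-35)) = -4*(413 + B)*(m - 35*B))
s(H, v) = 5*H (s(H, v) = H*5 = 5*H)
Q(677, -809)/(s(-21, -411) - 333032) = (-1652*(-809) + 140*677² + 57820*677 - 4*677*(-809))/(5*(-21) - 333032) = (1336468 + 140*458329 + 39144140 + 2190772)/(-105 - 333032) = (1336468 + 64166060 + 39144140 + 2190772)/(-333137) = 106837440*(-1/333137) = -106837440/333137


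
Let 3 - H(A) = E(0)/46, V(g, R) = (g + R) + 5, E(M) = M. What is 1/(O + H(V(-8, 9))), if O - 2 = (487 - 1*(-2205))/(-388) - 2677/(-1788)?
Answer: -173436/76475 ≈ -2.2679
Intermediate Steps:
V(g, R) = 5 + R + g (V(g, R) = (R + g) + 5 = 5 + R + g)
H(A) = 3 (H(A) = 3 - 0/46 = 3 - 1*0 = 3 + 0 = 3)
O = -596783/173436 (O = 2 + ((487 - 1*(-2205))/(-388) - 2677/(-1788)) = 2 + ((487 + 2205)*(-1/388) - 2677*(-1/1788)) = 2 + (2692*(-1/388) + 2677/1788) = 2 + (-673/97 + 2677/1788) = 2 - 943655/173436 = -596783/173436 ≈ -3.4409)
1/(O + H(V(-8, 9))) = 1/(-596783/173436 + 3) = 1/(-76475/173436) = -173436/76475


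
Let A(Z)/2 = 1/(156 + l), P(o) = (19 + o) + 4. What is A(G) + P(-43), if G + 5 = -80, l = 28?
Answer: -1839/92 ≈ -19.989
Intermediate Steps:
G = -85 (G = -5 - 80 = -85)
P(o) = 23 + o
A(Z) = 1/92 (A(Z) = 2/(156 + 28) = 2/184 = 2*(1/184) = 1/92)
A(G) + P(-43) = 1/92 + (23 - 43) = 1/92 - 20 = -1839/92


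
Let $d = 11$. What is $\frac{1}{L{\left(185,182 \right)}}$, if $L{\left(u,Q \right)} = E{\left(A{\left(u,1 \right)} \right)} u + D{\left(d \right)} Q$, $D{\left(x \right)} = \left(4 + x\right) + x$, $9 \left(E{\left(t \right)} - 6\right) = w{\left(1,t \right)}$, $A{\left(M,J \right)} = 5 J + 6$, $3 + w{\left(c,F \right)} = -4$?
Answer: $\frac{9}{51283} \approx 0.0001755$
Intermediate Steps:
$w{\left(c,F \right)} = -7$ ($w{\left(c,F \right)} = -3 - 4 = -7$)
$A{\left(M,J \right)} = 6 + 5 J$
$E{\left(t \right)} = \frac{47}{9}$ ($E{\left(t \right)} = 6 + \frac{1}{9} \left(-7\right) = 6 - \frac{7}{9} = \frac{47}{9}$)
$D{\left(x \right)} = 4 + 2 x$
$L{\left(u,Q \right)} = 26 Q + \frac{47 u}{9}$ ($L{\left(u,Q \right)} = \frac{47 u}{9} + \left(4 + 2 \cdot 11\right) Q = \frac{47 u}{9} + \left(4 + 22\right) Q = \frac{47 u}{9} + 26 Q = 26 Q + \frac{47 u}{9}$)
$\frac{1}{L{\left(185,182 \right)}} = \frac{1}{26 \cdot 182 + \frac{47}{9} \cdot 185} = \frac{1}{4732 + \frac{8695}{9}} = \frac{1}{\frac{51283}{9}} = \frac{9}{51283}$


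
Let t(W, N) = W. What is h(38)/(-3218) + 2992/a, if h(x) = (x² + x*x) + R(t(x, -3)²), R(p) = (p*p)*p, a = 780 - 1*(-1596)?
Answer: -40647625466/43443 ≈ -9.3565e+5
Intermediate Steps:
a = 2376 (a = 780 + 1596 = 2376)
R(p) = p³ (R(p) = p²*p = p³)
h(x) = x⁶ + 2*x² (h(x) = (x² + x*x) + (x²)³ = (x² + x²) + x⁶ = 2*x² + x⁶ = x⁶ + 2*x²)
h(38)/(-3218) + 2992/a = (38²*(2 + 38⁴))/(-3218) + 2992/2376 = (1444*(2 + 2085136))*(-1/3218) + 2992*(1/2376) = (1444*2085138)*(-1/3218) + 34/27 = 3010939272*(-1/3218) + 34/27 = -1505469636/1609 + 34/27 = -40647625466/43443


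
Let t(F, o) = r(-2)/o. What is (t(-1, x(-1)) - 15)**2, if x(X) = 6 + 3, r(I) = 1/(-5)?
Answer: 456976/2025 ≈ 225.67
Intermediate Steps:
r(I) = -1/5
x(X) = 9
t(F, o) = -1/(5*o)
(t(-1, x(-1)) - 15)**2 = (-1/5/9 - 15)**2 = (-1/5*1/9 - 15)**2 = (-1/45 - 15)**2 = (-676/45)**2 = 456976/2025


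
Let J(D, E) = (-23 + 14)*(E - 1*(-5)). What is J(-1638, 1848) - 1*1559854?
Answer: -1576531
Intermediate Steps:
J(D, E) = -45 - 9*E (J(D, E) = -9*(E + 5) = -9*(5 + E) = -45 - 9*E)
J(-1638, 1848) - 1*1559854 = (-45 - 9*1848) - 1*1559854 = (-45 - 16632) - 1559854 = -16677 - 1559854 = -1576531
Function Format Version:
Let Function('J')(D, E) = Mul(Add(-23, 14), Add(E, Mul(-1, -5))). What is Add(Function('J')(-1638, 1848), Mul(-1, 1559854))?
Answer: -1576531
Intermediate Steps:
Function('J')(D, E) = Add(-45, Mul(-9, E)) (Function('J')(D, E) = Mul(-9, Add(E, 5)) = Mul(-9, Add(5, E)) = Add(-45, Mul(-9, E)))
Add(Function('J')(-1638, 1848), Mul(-1, 1559854)) = Add(Add(-45, Mul(-9, 1848)), Mul(-1, 1559854)) = Add(Add(-45, -16632), -1559854) = Add(-16677, -1559854) = -1576531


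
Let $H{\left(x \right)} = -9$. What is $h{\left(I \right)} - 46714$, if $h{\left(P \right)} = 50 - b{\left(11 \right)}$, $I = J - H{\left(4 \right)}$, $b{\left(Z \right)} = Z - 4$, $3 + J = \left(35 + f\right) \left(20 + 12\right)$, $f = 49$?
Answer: $-46671$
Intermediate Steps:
$J = 2685$ ($J = -3 + \left(35 + 49\right) \left(20 + 12\right) = -3 + 84 \cdot 32 = -3 + 2688 = 2685$)
$b{\left(Z \right)} = -4 + Z$ ($b{\left(Z \right)} = Z - 4 = -4 + Z$)
$I = 2694$ ($I = 2685 - -9 = 2685 + 9 = 2694$)
$h{\left(P \right)} = 43$ ($h{\left(P \right)} = 50 - \left(-4 + 11\right) = 50 - 7 = 43$)
$h{\left(I \right)} - 46714 = 43 - 46714 = -46671$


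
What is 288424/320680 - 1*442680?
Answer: -17744791747/40085 ≈ -4.4268e+5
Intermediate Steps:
288424/320680 - 1*442680 = 288424*(1/320680) - 442680 = 36053/40085 - 442680 = -17744791747/40085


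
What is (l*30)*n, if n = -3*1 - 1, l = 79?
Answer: -9480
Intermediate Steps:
n = -4 (n = -3 - 1 = -4)
(l*30)*n = (79*30)*(-4) = 2370*(-4) = -9480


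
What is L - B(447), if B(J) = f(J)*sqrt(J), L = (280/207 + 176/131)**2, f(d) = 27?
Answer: 5345364544/735331689 - 27*sqrt(447) ≈ -563.58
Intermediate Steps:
L = 5345364544/735331689 (L = (280*(1/207) + 176*(1/131))**2 = (280/207 + 176/131)**2 = (73112/27117)**2 = 5345364544/735331689 ≈ 7.2693)
B(J) = 27*sqrt(J)
L - B(447) = 5345364544/735331689 - 27*sqrt(447)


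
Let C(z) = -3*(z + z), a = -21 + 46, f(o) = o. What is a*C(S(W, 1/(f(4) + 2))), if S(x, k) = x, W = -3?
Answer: 450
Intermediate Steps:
a = 25
C(z) = -6*z
a*C(S(W, 1/(f(4) + 2))) = 25*(-6*(-3)) = 25*18 = 450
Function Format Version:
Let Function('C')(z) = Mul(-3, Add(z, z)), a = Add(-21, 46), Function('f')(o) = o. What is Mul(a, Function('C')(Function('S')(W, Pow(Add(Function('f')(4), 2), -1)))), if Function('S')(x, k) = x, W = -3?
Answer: 450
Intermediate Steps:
a = 25
Function('C')(z) = Mul(-6, z) (Function('C')(z) = Mul(-3, Mul(2, z)) = Mul(-6, z))
Mul(a, Function('C')(Function('S')(W, Pow(Add(Function('f')(4), 2), -1)))) = Mul(25, Mul(-6, -3)) = Mul(25, 18) = 450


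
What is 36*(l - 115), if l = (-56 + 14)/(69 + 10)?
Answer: -328572/79 ≈ -4159.1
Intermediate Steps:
l = -42/79 ≈ -0.53165
36*(l - 115) = 36*(-42/79 - 115) = 36*(-9127/79) = -328572/79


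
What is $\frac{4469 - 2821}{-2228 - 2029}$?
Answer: $- \frac{1648}{4257} \approx -0.38713$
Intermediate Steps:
$\frac{4469 - 2821}{-2228 - 2029} = \frac{1648}{-4257} = 1648 \left(- \frac{1}{4257}\right) = - \frac{1648}{4257}$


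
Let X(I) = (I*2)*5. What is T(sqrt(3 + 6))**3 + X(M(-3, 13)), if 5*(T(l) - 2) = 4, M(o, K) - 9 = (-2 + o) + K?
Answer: 23994/125 ≈ 191.95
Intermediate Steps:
M(o, K) = 7 + K + o (M(o, K) = 9 + ((-2 + o) + K) = 9 + (-2 + K + o) = 7 + K + o)
X(I) = 10*I (X(I) = (2*I)*5 = 10*I)
T(l) = 14/5 (T(l) = 2 + (1/5)*4 = 2 + 4/5 = 14/5)
T(sqrt(3 + 6))**3 + X(M(-3, 13)) = (14/5)**3 + 10*(7 + 13 - 3) = 2744/125 + 10*17 = 2744/125 + 170 = 23994/125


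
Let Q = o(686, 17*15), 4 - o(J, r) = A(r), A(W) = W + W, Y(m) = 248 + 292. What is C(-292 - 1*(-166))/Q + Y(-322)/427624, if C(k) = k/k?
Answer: -9649/13523609 ≈ -0.00071349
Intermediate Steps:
Y(m) = 540
A(W) = 2*W
C(k) = 1
o(J, r) = 4 - 2*r
Q = -506 (Q = 4 - 34*15 = 4 - 2*255 = 4 - 510 = -506)
C(-292 - 1*(-166))/Q + Y(-322)/427624 = 1/(-506) + 540/427624 = 1*(-1/506) + 540*(1/427624) = -1/506 + 135/106906 = -9649/13523609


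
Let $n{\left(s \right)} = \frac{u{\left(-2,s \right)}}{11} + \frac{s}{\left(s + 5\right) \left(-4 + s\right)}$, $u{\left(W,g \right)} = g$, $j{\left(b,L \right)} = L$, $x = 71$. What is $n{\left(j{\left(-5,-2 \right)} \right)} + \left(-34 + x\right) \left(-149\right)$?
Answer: $- \frac{545794}{99} \approx -5513.1$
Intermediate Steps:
$n{\left(s \right)} = \frac{s}{11} + \frac{s}{\left(-4 + s\right) \left(5 + s\right)}$ ($n{\left(s \right)} = \frac{s}{11} + \frac{s}{\left(s + 5\right) \left(-4 + s\right)} = s \frac{1}{11} + \frac{s}{\left(5 + s\right) \left(-4 + s\right)} = \frac{s}{11} + \frac{s}{\left(-4 + s\right) \left(5 + s\right)}$)
$n{\left(j{\left(-5,-2 \right)} \right)} + \left(-34 + x\right) \left(-149\right) = \frac{1}{11} \left(-2\right) \frac{1}{-20 - 2 + \left(-2\right)^{2}} \left(-9 - 2 + \left(-2\right)^{2}\right) + \left(-34 + 71\right) \left(-149\right) = \frac{1}{11} \left(-2\right) \frac{1}{-20 - 2 + 4} \left(-9 - 2 + 4\right) + 37 \left(-149\right) = \frac{1}{11} \left(-2\right) \frac{1}{-18} \left(-7\right) - 5513 = \frac{1}{11} \left(-2\right) \left(- \frac{1}{18}\right) \left(-7\right) - 5513 = - \frac{7}{99} - 5513 = - \frac{545794}{99}$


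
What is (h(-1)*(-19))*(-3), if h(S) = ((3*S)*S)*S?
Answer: -171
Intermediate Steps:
h(S) = 3*S³ (h(S) = (3*S²)*S = 3*S³)
(h(-1)*(-19))*(-3) = ((3*(-1)³)*(-19))*(-3) = ((3*(-1))*(-19))*(-3) = -3*(-19)*(-3) = 57*(-3) = -171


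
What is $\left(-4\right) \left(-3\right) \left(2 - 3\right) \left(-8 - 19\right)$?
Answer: $324$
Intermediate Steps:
$\left(-4\right) \left(-3\right) \left(2 - 3\right) \left(-8 - 19\right) = 12 \left(-1\right) \left(-27\right) = \left(-12\right) \left(-27\right) = 324$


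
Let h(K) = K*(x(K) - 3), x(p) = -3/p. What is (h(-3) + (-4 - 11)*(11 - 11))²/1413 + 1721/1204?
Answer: 275013/189028 ≈ 1.4549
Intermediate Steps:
h(K) = K*(-3 - 3/K) (h(K) = K*(-3/K - 3) = K*(-3 - 3/K))
(h(-3) + (-4 - 11)*(11 - 11))²/1413 + 1721/1204 = ((-3 - 3*(-3)) + (-4 - 11)*(11 - 11))²/1413 + 1721/1204 = ((-3 + 9) - 15*0)²*(1/1413) + 1721*(1/1204) = (6 + 0)²*(1/1413) + 1721/1204 = 6²*(1/1413) + 1721/1204 = 36*(1/1413) + 1721/1204 = 4/157 + 1721/1204 = 275013/189028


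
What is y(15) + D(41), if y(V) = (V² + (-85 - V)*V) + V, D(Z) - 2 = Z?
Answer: -1217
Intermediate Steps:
D(Z) = 2 + Z
y(V) = V + V² + V*(-85 - V) (y(V) = (V² + V*(-85 - V)) + V = V + V² + V*(-85 - V))
y(15) + D(41) = -84*15 + (2 + 41) = -1260 + 43 = -1217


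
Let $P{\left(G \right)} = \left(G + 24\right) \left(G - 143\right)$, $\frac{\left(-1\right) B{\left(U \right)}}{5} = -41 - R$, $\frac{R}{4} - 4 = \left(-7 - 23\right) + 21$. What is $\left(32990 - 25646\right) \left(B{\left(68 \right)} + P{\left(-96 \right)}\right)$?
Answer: $127146672$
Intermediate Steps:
$R = -20$ ($R = 16 + 4 \left(\left(-7 - 23\right) + 21\right) = 16 + 4 \left(-30 + 21\right) = 16 + 4 \left(-9\right) = 16 - 36 = -20$)
$B{\left(U \right)} = 105$ ($B{\left(U \right)} = - 5 \left(-41 - -20\right) = - 5 \left(-41 + 20\right) = \left(-5\right) \left(-21\right) = 105$)
$P{\left(G \right)} = \left(-143 + G\right) \left(24 + G\right)$ ($P{\left(G \right)} = \left(24 + G\right) \left(-143 + G\right) = \left(-143 + G\right) \left(24 + G\right)$)
$\left(32990 - 25646\right) \left(B{\left(68 \right)} + P{\left(-96 \right)}\right) = \left(32990 - 25646\right) \left(105 - \left(-7992 - 9216\right)\right) = 7344 \left(105 + \left(-3432 + 9216 + 11424\right)\right) = 7344 \left(105 + 17208\right) = 7344 \cdot 17313 = 127146672$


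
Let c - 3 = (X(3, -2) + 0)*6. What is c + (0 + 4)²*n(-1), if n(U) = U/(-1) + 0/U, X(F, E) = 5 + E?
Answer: 37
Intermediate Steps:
n(U) = -U (n(U) = U*(-1) + 0 = -U + 0 = -U)
c = 21 (c = 3 + ((5 - 2) + 0)*6 = 3 + (3 + 0)*6 = 3 + 3*6 = 3 + 18 = 21)
c + (0 + 4)²*n(-1) = 21 + (0 + 4)²*(-1*(-1)) = 21 + 4²*1 = 21 + 16*1 = 21 + 16 = 37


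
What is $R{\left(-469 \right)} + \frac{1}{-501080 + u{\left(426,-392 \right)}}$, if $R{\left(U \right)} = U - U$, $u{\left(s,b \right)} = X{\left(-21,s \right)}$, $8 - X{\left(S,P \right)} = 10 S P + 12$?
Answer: $- \frac{1}{411624} \approx -2.4294 \cdot 10^{-6}$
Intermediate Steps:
$X{\left(S,P \right)} = -4 - 10 P S$ ($X{\left(S,P \right)} = 8 - \left(10 S P + 12\right) = 8 - \left(10 P S + 12\right) = 8 - \left(12 + 10 P S\right) = -4 - 10 P S$)
$u{\left(s,b \right)} = -4 + 210 s$ ($u{\left(s,b \right)} = -4 - 10 s \left(-21\right) = -4 + 210 s$)
$R{\left(U \right)} = 0$
$R{\left(-469 \right)} + \frac{1}{-501080 + u{\left(426,-392 \right)}} = 0 + \frac{1}{-501080 + \left(-4 + 210 \cdot 426\right)} = 0 + \frac{1}{-501080 + \left(-4 + 89460\right)} = 0 + \frac{1}{-501080 + 89456} = 0 + \frac{1}{-411624} = 0 - \frac{1}{411624} = - \frac{1}{411624}$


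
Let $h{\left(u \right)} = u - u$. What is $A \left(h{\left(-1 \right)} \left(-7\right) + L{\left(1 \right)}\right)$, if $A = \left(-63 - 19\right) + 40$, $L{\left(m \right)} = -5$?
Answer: $210$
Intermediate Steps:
$h{\left(u \right)} = 0$
$A = -42$ ($A = -82 + 40 = -42$)
$A \left(h{\left(-1 \right)} \left(-7\right) + L{\left(1 \right)}\right) = - 42 \left(0 \left(-7\right) - 5\right) = - 42 \left(0 - 5\right) = \left(-42\right) \left(-5\right) = 210$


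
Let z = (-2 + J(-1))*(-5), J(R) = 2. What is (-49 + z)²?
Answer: 2401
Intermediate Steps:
z = 0 (z = (-2 + 2)*(-5) = 0*(-5) = 0)
(-49 + z)² = (-49 + 0)² = (-49)² = 2401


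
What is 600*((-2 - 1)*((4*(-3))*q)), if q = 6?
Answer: 129600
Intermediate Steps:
600*((-2 - 1)*((4*(-3))*q)) = 600*((-2 - 1)*((4*(-3))*6)) = 600*(-(-36)*6) = 600*(-3*(-72)) = 600*216 = 129600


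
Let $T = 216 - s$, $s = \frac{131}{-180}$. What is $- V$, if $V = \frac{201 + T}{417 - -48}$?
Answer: $- \frac{75191}{83700} \approx -0.89834$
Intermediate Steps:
$s = - \frac{131}{180}$ ($s = 131 \left(- \frac{1}{180}\right) = - \frac{131}{180} \approx -0.72778$)
$T = \frac{39011}{180}$ ($T = 216 - - \frac{131}{180} = 216 + \frac{131}{180} = \frac{39011}{180} \approx 216.73$)
$V = \frac{75191}{83700}$ ($V = \frac{201 + \frac{39011}{180}}{417 - -48} = \frac{75191}{180 \left(417 + 48\right)} = \frac{75191}{180 \cdot 465} = \frac{75191}{180} \cdot \frac{1}{465} = \frac{75191}{83700} \approx 0.89834$)
$- V = \left(-1\right) \frac{75191}{83700} = - \frac{75191}{83700}$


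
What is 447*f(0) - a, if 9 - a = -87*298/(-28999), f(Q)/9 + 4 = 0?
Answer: -466886973/28999 ≈ -16100.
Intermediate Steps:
f(Q) = -36 (f(Q) = -36 + 9*0 = -36 + 0 = -36)
a = 235065/28999 (a = 9 - (-87*298)/(-28999) = 9 - (-25926)*(-1)/28999 = 9 - 1*25926/28999 = 9 - 25926/28999 = 235065/28999 ≈ 8.1060)
447*f(0) - a = 447*(-36) - 1*235065/28999 = -16092 - 235065/28999 = -466886973/28999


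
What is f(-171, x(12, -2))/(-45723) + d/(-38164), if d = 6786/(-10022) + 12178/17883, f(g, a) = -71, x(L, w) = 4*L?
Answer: 80933325789425/52123327104978612 ≈ 0.0015527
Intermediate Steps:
d = 346939/89611713 (d = 6786*(-1/10022) + 12178*(1/17883) = -3393/5011 + 12178/17883 = 346939/89611713 ≈ 0.0038716)
f(-171, x(12, -2))/(-45723) + d/(-38164) = -71/(-45723) + (346939/89611713)/(-38164) = -71*(-1/45723) + (346939/89611713)*(-1/38164) = 71/45723 - 346939/3419941414932 = 80933325789425/52123327104978612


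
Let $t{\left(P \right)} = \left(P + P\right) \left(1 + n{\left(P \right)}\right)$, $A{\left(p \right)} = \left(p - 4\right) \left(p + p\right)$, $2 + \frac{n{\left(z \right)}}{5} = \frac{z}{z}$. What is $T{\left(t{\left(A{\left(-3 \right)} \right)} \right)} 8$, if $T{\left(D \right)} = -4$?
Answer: $-32$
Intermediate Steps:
$n{\left(z \right)} = -5$ ($n{\left(z \right)} = -10 + 5 \frac{z}{z} = -10 + 5 \cdot 1 = -10 + 5 = -5$)
$A{\left(p \right)} = 2 p \left(-4 + p\right)$ ($A{\left(p \right)} = \left(-4 + p\right) 2 p = 2 p \left(-4 + p\right)$)
$t{\left(P \right)} = - 8 P$ ($t{\left(P \right)} = \left(P + P\right) \left(1 - 5\right) = 2 P \left(-4\right) = - 8 P$)
$T{\left(t{\left(A{\left(-3 \right)} \right)} \right)} 8 = \left(-4\right) 8 = -32$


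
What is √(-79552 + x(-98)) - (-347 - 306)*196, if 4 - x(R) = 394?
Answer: 127988 + I*√79942 ≈ 1.2799e+5 + 282.74*I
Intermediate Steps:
x(R) = -390 (x(R) = 4 - 1*394 = 4 - 394 = -390)
√(-79552 + x(-98)) - (-347 - 306)*196 = √(-79552 - 390) - (-347 - 306)*196 = √(-79942) - (-653)*196 = I*√79942 - 1*(-127988) = I*√79942 + 127988 = 127988 + I*√79942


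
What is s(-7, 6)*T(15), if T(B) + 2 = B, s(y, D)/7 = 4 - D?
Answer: -182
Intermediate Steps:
s(y, D) = 28 - 7*D (s(y, D) = 7*(4 - D) = 28 - 7*D)
T(B) = -2 + B
s(-7, 6)*T(15) = (28 - 7*6)*(-2 + 15) = (28 - 42)*13 = -14*13 = -182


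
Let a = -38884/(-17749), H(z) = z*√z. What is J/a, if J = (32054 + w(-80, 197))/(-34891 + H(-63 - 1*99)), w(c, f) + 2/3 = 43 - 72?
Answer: -59496121930207/142505980426668 + 414363521511*I*√2/23750996737778 ≈ -0.4175 + 0.024673*I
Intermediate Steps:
w(c, f) = -89/3 (w(c, f) = -⅔ + (43 - 72) = -⅔ - 29 = -89/3)
H(z) = z^(3/2)
a = 38884/17749 (a = -38884*(-1/17749) = 38884/17749 ≈ 2.1908)
J = 96073/(3*(-34891 - 1458*I*√2)) (J = (32054 - 89/3)/(-34891 + (-63 - 1*99)^(3/2)) = 96073/(3*(-34891 + (-63 - 99)^(3/2))) = 96073/(3*(-34891 + (-162)^(3/2))) = 96073/(3*(-34891 - 1458*I*√2)) ≈ -0.91465 + 0.054052*I)
J/a = (-3352083043/3664900227 + 46691478*I*√2/1221633409)/(38884/17749) = (-3352083043/3664900227 + 46691478*I*√2/1221633409)*(17749/38884) = -59496121930207/142505980426668 + 414363521511*I*√2/23750996737778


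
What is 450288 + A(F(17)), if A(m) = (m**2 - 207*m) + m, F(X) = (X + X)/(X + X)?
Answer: 450083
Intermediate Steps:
F(X) = 1 (F(X) = (2*X)/((2*X)) = (2*X)*(1/(2*X)) = 1)
A(m) = m**2 - 206*m
450288 + A(F(17)) = 450288 + 1*(-206 + 1) = 450288 + 1*(-205) = 450288 - 205 = 450083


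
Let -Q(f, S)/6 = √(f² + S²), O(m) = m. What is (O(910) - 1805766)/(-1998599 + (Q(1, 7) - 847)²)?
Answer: 2356239508/1664972885 + 655162728*√2/11654810195 ≈ 1.4947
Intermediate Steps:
Q(f, S) = -6*√(S² + f²) (Q(f, S) = -6*√(f² + S²) = -6*√(S² + f²))
(O(910) - 1805766)/(-1998599 + (Q(1, 7) - 847)²) = (910 - 1805766)/(-1998599 + (-6*√(7² + 1²) - 847)²) = -1804856/(-1998599 + (-6*√(49 + 1) - 847)²) = -1804856/(-1998599 + (-30*√2 - 847)²) = -1804856/(-1998599 + (-847 - 30*√2)²)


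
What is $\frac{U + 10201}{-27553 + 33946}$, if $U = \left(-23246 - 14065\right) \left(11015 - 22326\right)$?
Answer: $\frac{422034922}{6393} \approx 66015.0$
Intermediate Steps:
$U = 422024721$ ($U = \left(-37311\right) \left(-11311\right) = 422024721$)
$\frac{U + 10201}{-27553 + 33946} = \frac{422024721 + 10201}{-27553 + 33946} = \frac{422034922}{6393}$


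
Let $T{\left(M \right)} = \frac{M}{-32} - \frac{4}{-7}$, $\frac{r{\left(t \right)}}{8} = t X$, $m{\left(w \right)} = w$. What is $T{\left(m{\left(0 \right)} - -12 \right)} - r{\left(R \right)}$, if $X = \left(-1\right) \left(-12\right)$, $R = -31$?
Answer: $\frac{166667}{56} \approx 2976.2$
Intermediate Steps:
$X = 12$
$r{\left(t \right)} = 96 t$ ($r{\left(t \right)} = 8 t 12 = 8 \cdot 12 t = 96 t$)
$T{\left(M \right)} = \frac{4}{7} - \frac{M}{32}$ ($T{\left(M \right)} = M \left(- \frac{1}{32}\right) - - \frac{4}{7} = - \frac{M}{32} + \frac{4}{7} = \frac{4}{7} - \frac{M}{32}$)
$T{\left(m{\left(0 \right)} - -12 \right)} - r{\left(R \right)} = \left(\frac{4}{7} - \frac{0 - -12}{32}\right) - 96 \left(-31\right) = \left(\frac{4}{7} - \frac{0 + 12}{32}\right) - -2976 = \left(\frac{4}{7} - \frac{3}{8}\right) + 2976 = \frac{11}{56} + 2976 = \frac{166667}{56}$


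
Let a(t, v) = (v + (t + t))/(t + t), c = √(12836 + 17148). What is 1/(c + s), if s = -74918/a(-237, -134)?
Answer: -1349423016/78814338244753 - 92416*√1874/78814338244753 ≈ -1.7172e-5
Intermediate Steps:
c = 4*√1874 (c = √29984 = 4*√1874 ≈ 173.16)
a(t, v) = (v + 2*t)/(2*t) (a(t, v) = (v + 2*t)/((2*t)) = (v + 2*t)*(1/(2*t)) = (v + 2*t)/(2*t))
s = -8877783/152 (s = -74918*(-237/(-237 + (½)*(-134))) = -74918*(-237/(-237 - 67)) = -74918/((-1/237*(-304))) = -74918/304/237 = -74918*237/304 = -8877783/152 ≈ -58406.)
1/(c + s) = 1/(4*√1874 - 8877783/152) = 1/(-8877783/152 + 4*√1874)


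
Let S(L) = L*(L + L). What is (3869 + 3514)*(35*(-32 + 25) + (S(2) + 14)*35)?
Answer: 3876075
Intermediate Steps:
S(L) = 2*L² (S(L) = L*(2*L) = 2*L²)
(3869 + 3514)*(35*(-32 + 25) + (S(2) + 14)*35) = (3869 + 3514)*(35*(-32 + 25) + (2*2² + 14)*35) = 7383*(35*(-7) + (2*4 + 14)*35) = 7383*(-245 + (8 + 14)*35) = 7383*(-245 + 22*35) = 7383*(-245 + 770) = 7383*525 = 3876075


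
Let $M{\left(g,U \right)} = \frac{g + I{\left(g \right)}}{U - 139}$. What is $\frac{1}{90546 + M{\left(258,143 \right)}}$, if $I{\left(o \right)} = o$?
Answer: $\frac{1}{90675} \approx 1.1028 \cdot 10^{-5}$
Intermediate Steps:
$M{\left(g,U \right)} = \frac{2 g}{-139 + U}$ ($M{\left(g,U \right)} = \frac{g + g}{U - 139} = \frac{2 g}{-139 + U}$)
$\frac{1}{90546 + M{\left(258,143 \right)}} = \frac{1}{90546 + 2 \cdot 258 \frac{1}{-139 + 143}} = \frac{1}{90546 + 2 \cdot 258 \cdot \frac{1}{4}} = \frac{1}{90546 + 129} = \frac{1}{90675}$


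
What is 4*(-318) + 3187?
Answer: 1915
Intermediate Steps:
4*(-318) + 3187 = -1272 + 3187 = 1915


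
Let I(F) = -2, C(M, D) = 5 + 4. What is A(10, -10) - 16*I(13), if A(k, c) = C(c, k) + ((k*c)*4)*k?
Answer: -3959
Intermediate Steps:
C(M, D) = 9
A(k, c) = 9 + 4*c*k² (A(k, c) = 9 + ((k*c)*4)*k = 9 + ((c*k)*4)*k = 9 + (4*c*k)*k = 9 + 4*c*k²)
A(10, -10) - 16*I(13) = (9 + 4*(-10)*10²) - 16*(-2) = (9 + 4*(-10)*100) + 32 = (9 - 4000) + 32 = -3991 + 32 = -3959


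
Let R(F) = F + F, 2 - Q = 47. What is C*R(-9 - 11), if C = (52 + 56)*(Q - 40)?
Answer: 367200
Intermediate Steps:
Q = -45 (Q = 2 - 1*47 = 2 - 47 = -45)
R(F) = 2*F
C = -9180 (C = (52 + 56)*(-45 - 40) = 108*(-85) = -9180)
C*R(-9 - 11) = -18360*(-9 - 11) = -18360*(-20) = -9180*(-40) = 367200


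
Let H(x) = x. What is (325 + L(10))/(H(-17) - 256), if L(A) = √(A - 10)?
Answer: -25/21 ≈ -1.1905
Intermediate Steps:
L(A) = √(-10 + A)
(325 + L(10))/(H(-17) - 256) = (325 + √(-10 + 10))/(-17 - 256) = (325 + √0)/(-273) = (325 + 0)*(-1/273) = 325*(-1/273) = -25/21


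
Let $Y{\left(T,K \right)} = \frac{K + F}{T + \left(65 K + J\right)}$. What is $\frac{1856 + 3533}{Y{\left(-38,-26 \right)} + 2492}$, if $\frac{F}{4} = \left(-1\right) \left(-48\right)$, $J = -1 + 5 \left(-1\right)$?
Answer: $\frac{4672263}{2160481} \approx 2.1626$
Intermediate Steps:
$J = -6$ ($J = -1 - 5 = -6$)
$F = 192$ ($F = 4 \left(\left(-1\right) \left(-48\right)\right) = 4 \cdot 48 = 192$)
$Y{\left(T,K \right)} = \frac{192 + K}{-6 + T + 65 K}$ ($Y{\left(T,K \right)} = \frac{K + 192}{T + \left(65 K - 6\right)} = \frac{192 + K}{T + \left(-6 + 65 K\right)} = \frac{192 + K}{-6 + T + 65 K}$)
$\frac{1856 + 3533}{Y{\left(-38,-26 \right)} + 2492} = \frac{1856 + 3533}{\frac{192 - 26}{-6 - 38 + 65 \left(-26\right)} + 2492} = \frac{5389}{\frac{1}{-6 - 38 - 1690} \cdot 166 + 2492} = \frac{5389}{\frac{1}{-1734} \cdot 166 + 2492} = \frac{5389}{\left(- \frac{1}{1734}\right) 166 + 2492} = \frac{5389}{- \frac{83}{867} + 2492} = \frac{5389}{\frac{2160481}{867}} = 5389 \cdot \frac{867}{2160481} = \frac{4672263}{2160481}$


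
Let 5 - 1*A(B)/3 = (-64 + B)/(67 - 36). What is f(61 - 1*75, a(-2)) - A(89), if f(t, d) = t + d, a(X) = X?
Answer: -886/31 ≈ -28.581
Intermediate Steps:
A(B) = 657/31 - 3*B/31 (A(B) = 15 - 3*(-64 + B)/(67 - 36) = 15 - 3*(-64 + B)/31 = 15 - 3*(-64/31 + B/31) = 15 + (192/31 - 3*B/31) = 657/31 - 3*B/31)
f(t, d) = d + t
f(61 - 1*75, a(-2)) - A(89) = (-2 + (61 - 1*75)) - (657/31 - 3/31*89) = (-2 + (61 - 75)) - (657/31 - 267/31) = (-2 - 14) - 1*390/31 = -16 - 390/31 = -886/31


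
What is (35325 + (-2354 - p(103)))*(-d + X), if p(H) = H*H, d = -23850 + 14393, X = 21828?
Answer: 699595170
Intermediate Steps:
d = -9457
p(H) = H**2
(35325 + (-2354 - p(103)))*(-d + X) = (35325 + (-2354 - 1*103**2))*(-1*(-9457) + 21828) = (35325 + (-2354 - 1*10609))*(9457 + 21828) = (35325 + (-2354 - 10609))*31285 = (35325 - 12963)*31285 = 22362*31285 = 699595170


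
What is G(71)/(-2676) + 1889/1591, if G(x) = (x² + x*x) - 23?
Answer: -3649635/1419172 ≈ -2.5717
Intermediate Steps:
G(x) = -23 + 2*x² (G(x) = (x² + x²) - 23 = 2*x² - 23 = -23 + 2*x²)
G(71)/(-2676) + 1889/1591 = (-23 + 2*71²)/(-2676) + 1889/1591 = (-23 + 2*5041)*(-1/2676) + 1889*(1/1591) = (-23 + 10082)*(-1/2676) + 1889/1591 = 10059*(-1/2676) + 1889/1591 = -3353/892 + 1889/1591 = -3649635/1419172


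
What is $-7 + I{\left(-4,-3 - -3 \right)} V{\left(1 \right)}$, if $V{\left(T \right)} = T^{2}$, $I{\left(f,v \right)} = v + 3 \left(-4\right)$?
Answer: $-19$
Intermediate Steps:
$I{\left(f,v \right)} = -12 + v$ ($I{\left(f,v \right)} = v - 12 = -12 + v$)
$-7 + I{\left(-4,-3 - -3 \right)} V{\left(1 \right)} = -7 + \left(-12 - 0\right) 1^{2} = -7 + \left(-12 + \left(-3 + 3\right)\right) 1 = -7 + \left(-12 + 0\right) 1 = -7 - 12 = -19$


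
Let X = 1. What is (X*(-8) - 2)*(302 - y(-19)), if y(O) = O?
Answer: -3210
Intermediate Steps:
(X*(-8) - 2)*(302 - y(-19)) = (1*(-8) - 2)*(302 - 1*(-19)) = (-8 - 2)*(302 + 19) = -10*321 = -3210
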